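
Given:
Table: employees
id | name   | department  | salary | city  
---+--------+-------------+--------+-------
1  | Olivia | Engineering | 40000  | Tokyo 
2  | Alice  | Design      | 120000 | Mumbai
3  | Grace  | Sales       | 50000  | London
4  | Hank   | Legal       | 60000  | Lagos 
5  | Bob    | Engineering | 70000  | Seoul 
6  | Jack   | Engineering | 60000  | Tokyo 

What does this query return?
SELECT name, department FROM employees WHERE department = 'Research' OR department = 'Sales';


Filtering: department = 'Research' OR 'Sales'
Matching: 1 rows

1 rows:
Grace, Sales


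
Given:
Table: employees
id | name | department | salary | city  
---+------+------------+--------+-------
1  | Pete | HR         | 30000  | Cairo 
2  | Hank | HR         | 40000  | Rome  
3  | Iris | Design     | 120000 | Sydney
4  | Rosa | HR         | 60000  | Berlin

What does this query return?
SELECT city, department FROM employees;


Projecting columns: city, department

4 rows:
Cairo, HR
Rome, HR
Sydney, Design
Berlin, HR


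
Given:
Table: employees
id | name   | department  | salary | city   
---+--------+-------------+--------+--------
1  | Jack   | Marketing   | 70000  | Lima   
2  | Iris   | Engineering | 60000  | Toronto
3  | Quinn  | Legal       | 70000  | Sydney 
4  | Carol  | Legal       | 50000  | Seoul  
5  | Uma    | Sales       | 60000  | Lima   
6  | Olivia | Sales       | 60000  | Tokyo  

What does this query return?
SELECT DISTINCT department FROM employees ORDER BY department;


All 'department' values (row order): Marketing, Engineering, Legal, Legal, Sales, Sales
Removing duplicates leaves 4 unique value(s).

4 values:
Engineering
Legal
Marketing
Sales


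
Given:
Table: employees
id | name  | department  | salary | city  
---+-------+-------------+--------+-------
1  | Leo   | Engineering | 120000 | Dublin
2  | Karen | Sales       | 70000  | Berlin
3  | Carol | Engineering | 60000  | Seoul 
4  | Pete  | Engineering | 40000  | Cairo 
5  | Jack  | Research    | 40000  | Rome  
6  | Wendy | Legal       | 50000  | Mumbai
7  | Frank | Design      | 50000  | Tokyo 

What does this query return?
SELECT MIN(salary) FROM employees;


Salaries: 120000, 70000, 60000, 40000, 40000, 50000, 50000
MIN = 40000

40000


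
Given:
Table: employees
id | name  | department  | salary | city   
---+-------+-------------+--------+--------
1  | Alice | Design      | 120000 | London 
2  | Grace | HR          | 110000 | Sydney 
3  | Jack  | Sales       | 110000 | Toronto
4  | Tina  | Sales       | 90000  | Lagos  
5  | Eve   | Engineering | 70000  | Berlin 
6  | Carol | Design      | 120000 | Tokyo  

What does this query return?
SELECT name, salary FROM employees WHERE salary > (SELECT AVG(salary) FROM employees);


Subquery: AVG(salary) = 103333.33
Filtering: salary > 103333.33
  Alice (120000) -> MATCH
  Grace (110000) -> MATCH
  Jack (110000) -> MATCH
  Carol (120000) -> MATCH


4 rows:
Alice, 120000
Grace, 110000
Jack, 110000
Carol, 120000


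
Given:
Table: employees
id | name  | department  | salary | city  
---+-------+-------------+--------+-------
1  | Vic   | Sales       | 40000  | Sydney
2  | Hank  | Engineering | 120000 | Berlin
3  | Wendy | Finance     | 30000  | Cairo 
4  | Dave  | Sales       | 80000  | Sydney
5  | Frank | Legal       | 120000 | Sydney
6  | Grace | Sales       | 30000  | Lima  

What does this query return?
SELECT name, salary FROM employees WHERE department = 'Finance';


Filtering: department = 'Finance'
Matching rows: 1

1 rows:
Wendy, 30000


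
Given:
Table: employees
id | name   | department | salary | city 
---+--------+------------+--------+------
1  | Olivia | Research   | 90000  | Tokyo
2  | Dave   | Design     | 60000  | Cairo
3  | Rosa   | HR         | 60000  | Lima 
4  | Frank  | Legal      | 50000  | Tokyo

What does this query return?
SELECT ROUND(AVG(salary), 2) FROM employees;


SUM(salary) = 260000
COUNT = 4
ROUND(AVG, 2) = ROUND(260000 / 4, 2) = 65000.0

65000.0


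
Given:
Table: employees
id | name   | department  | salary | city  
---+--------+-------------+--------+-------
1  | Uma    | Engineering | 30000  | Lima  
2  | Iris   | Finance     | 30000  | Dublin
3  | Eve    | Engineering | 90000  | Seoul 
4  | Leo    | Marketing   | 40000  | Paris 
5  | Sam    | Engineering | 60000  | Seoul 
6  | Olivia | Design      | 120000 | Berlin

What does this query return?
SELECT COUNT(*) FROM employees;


COUNT(*) counts all rows

6


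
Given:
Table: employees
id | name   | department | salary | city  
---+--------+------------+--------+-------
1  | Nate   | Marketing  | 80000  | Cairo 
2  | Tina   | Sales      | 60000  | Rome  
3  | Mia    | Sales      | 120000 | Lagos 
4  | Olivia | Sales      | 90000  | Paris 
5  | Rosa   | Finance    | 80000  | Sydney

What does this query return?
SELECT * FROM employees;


SELECT * returns all 5 rows with all columns

5 rows:
1, Nate, Marketing, 80000, Cairo
2, Tina, Sales, 60000, Rome
3, Mia, Sales, 120000, Lagos
4, Olivia, Sales, 90000, Paris
5, Rosa, Finance, 80000, Sydney


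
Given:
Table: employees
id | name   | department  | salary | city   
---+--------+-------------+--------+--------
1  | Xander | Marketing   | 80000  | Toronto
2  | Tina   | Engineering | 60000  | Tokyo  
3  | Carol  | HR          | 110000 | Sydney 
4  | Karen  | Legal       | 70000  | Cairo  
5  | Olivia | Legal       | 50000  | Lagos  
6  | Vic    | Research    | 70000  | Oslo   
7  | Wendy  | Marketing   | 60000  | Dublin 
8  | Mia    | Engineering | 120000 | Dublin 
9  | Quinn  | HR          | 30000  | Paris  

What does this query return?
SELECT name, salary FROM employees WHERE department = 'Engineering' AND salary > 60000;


Filtering: department = 'Engineering' AND salary > 60000
Matching: 1 rows

1 rows:
Mia, 120000


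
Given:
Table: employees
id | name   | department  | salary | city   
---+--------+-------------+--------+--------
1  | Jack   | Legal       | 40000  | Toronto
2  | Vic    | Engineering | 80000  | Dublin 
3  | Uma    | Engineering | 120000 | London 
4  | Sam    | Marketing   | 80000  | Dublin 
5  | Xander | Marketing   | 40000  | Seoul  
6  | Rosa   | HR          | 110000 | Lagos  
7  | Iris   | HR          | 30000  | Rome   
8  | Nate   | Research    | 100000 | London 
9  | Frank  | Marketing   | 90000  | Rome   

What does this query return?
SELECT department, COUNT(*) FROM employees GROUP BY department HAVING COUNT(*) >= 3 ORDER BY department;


Groups with count >= 3:
  Marketing: 3 -> PASS
  Engineering: 2 -> filtered out
  HR: 2 -> filtered out
  Legal: 1 -> filtered out
  Research: 1 -> filtered out


1 groups:
Marketing, 3


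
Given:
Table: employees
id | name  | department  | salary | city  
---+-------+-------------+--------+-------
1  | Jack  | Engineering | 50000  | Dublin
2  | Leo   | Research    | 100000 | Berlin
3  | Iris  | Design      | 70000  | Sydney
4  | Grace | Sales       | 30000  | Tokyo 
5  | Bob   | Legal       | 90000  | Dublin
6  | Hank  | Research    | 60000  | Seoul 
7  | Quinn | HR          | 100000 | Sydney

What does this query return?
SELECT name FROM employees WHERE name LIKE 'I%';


LIKE 'I%' matches names starting with 'I'
Matching: 1

1 rows:
Iris


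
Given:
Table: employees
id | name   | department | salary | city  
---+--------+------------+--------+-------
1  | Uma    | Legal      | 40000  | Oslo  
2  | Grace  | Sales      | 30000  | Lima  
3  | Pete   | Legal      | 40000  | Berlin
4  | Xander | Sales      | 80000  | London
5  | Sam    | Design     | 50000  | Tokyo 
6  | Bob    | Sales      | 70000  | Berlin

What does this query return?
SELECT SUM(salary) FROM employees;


SUM(salary) = 40000 + 30000 + 40000 + 80000 + 50000 + 70000 = 310000

310000


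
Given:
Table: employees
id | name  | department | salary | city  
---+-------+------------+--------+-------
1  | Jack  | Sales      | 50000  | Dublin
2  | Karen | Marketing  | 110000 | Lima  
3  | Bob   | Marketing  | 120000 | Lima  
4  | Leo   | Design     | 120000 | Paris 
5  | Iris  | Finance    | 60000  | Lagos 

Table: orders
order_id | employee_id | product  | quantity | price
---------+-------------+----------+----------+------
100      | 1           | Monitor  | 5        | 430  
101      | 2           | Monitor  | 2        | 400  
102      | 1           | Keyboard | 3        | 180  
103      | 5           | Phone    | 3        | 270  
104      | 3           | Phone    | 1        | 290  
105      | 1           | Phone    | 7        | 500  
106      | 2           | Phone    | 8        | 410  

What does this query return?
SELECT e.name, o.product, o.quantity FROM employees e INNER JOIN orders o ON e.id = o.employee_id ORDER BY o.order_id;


Joining employees.id = orders.employee_id:
  employee Jack (id=1) -> order Monitor
  employee Karen (id=2) -> order Monitor
  employee Jack (id=1) -> order Keyboard
  employee Iris (id=5) -> order Phone
  employee Bob (id=3) -> order Phone
  employee Jack (id=1) -> order Phone
  employee Karen (id=2) -> order Phone


7 rows:
Jack, Monitor, 5
Karen, Monitor, 2
Jack, Keyboard, 3
Iris, Phone, 3
Bob, Phone, 1
Jack, Phone, 7
Karen, Phone, 8


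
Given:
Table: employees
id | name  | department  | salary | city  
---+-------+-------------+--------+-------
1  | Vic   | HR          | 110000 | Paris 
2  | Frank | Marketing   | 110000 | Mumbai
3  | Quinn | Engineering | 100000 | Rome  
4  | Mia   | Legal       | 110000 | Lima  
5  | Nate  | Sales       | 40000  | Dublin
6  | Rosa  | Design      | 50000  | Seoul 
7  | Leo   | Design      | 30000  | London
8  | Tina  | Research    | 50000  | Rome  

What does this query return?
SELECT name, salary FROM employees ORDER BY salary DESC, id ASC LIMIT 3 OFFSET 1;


Sort by salary DESC (id ASC tiebreak), then skip 1 and take 3
Rows 2 through 4

3 rows:
Frank, 110000
Mia, 110000
Quinn, 100000


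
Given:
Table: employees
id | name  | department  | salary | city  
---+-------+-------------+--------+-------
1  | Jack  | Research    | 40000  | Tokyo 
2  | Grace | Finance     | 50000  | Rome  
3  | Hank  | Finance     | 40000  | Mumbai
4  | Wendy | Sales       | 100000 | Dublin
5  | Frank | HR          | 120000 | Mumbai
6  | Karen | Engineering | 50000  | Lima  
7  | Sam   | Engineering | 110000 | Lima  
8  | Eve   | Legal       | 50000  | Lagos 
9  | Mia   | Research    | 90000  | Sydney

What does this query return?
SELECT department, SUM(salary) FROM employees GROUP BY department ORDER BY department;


Summing salary within each department:
  Engineering: 50000 + 110000 = 160000
  Finance: 50000 + 40000 = 90000
  HR: 120000 = 120000
  Legal: 50000 = 50000
  Research: 40000 + 90000 = 130000
  Sales: 100000 = 100000


6 groups:
Engineering, 160000
Finance, 90000
HR, 120000
Legal, 50000
Research, 130000
Sales, 100000


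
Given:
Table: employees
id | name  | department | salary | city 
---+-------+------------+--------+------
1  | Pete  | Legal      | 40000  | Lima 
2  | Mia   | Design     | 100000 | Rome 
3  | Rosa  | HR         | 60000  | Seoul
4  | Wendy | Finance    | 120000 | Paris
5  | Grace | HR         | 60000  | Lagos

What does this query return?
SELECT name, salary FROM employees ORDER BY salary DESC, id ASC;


Sorting by salary DESC, then id ASC for ties

5 rows:
Wendy, 120000
Mia, 100000
Rosa, 60000
Grace, 60000
Pete, 40000


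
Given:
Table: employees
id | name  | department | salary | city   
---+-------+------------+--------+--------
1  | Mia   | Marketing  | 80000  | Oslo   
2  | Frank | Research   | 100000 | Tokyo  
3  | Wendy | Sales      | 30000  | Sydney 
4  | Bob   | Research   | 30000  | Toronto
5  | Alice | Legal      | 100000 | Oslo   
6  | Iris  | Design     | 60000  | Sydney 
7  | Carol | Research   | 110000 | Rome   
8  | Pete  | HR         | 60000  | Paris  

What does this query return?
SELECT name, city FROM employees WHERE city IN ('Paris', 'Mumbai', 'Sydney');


Filtering: city IN ('Paris', 'Mumbai', 'Sydney')
Matching: 3 rows

3 rows:
Wendy, Sydney
Iris, Sydney
Pete, Paris


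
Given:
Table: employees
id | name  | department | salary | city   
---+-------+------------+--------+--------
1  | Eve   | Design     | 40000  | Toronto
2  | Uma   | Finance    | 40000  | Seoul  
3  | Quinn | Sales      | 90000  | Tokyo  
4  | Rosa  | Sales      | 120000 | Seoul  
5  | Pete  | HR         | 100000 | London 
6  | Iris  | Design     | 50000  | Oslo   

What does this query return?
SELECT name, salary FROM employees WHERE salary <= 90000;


Filtering: salary <= 90000
Matching: 4 rows

4 rows:
Eve, 40000
Uma, 40000
Quinn, 90000
Iris, 50000


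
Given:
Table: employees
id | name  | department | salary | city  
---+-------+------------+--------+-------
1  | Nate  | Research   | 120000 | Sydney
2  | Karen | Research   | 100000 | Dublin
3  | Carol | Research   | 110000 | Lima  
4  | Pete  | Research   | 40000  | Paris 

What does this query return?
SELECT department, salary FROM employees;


Projecting columns: department, salary

4 rows:
Research, 120000
Research, 100000
Research, 110000
Research, 40000


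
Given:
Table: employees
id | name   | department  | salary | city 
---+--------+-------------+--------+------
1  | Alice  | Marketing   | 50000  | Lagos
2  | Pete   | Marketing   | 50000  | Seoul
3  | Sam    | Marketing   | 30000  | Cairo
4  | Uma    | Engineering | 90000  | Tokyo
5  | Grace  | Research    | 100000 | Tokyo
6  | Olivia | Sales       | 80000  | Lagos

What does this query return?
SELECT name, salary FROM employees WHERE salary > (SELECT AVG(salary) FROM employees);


Subquery: AVG(salary) = 66666.67
Filtering: salary > 66666.67
  Uma (90000) -> MATCH
  Grace (100000) -> MATCH
  Olivia (80000) -> MATCH


3 rows:
Uma, 90000
Grace, 100000
Olivia, 80000


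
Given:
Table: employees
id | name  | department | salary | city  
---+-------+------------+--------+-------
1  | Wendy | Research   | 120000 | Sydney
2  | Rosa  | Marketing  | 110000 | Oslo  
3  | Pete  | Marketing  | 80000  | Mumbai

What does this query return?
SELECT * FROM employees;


SELECT * returns all 3 rows with all columns

3 rows:
1, Wendy, Research, 120000, Sydney
2, Rosa, Marketing, 110000, Oslo
3, Pete, Marketing, 80000, Mumbai


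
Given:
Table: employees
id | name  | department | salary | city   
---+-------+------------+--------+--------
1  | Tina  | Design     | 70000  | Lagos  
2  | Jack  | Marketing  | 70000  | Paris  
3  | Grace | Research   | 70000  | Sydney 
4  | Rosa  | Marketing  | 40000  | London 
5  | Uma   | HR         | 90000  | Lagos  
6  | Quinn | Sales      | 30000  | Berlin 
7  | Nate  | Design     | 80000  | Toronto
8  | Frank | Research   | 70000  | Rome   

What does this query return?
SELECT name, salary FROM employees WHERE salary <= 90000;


Filtering: salary <= 90000
Matching: 8 rows

8 rows:
Tina, 70000
Jack, 70000
Grace, 70000
Rosa, 40000
Uma, 90000
Quinn, 30000
Nate, 80000
Frank, 70000


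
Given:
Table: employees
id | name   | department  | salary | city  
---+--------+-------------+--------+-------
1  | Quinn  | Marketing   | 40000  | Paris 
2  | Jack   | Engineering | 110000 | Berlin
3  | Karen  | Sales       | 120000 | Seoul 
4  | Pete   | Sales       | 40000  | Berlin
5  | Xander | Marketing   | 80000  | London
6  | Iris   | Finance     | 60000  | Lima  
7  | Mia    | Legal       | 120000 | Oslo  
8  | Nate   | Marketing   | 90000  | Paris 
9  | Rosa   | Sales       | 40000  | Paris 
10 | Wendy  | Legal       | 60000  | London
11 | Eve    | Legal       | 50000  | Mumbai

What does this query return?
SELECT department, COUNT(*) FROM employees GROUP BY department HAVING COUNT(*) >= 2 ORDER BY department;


Groups with count >= 2:
  Legal: 3 -> PASS
  Marketing: 3 -> PASS
  Sales: 3 -> PASS
  Engineering: 1 -> filtered out
  Finance: 1 -> filtered out


3 groups:
Legal, 3
Marketing, 3
Sales, 3


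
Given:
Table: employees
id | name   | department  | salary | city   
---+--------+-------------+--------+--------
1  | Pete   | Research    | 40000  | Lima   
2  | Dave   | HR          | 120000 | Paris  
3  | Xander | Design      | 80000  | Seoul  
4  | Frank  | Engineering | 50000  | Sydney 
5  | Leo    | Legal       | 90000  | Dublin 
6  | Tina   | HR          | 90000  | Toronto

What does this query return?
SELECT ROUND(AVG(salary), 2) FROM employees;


SUM(salary) = 470000
COUNT = 6
ROUND(AVG, 2) = ROUND(470000 / 6, 2) = 78333.33

78333.33


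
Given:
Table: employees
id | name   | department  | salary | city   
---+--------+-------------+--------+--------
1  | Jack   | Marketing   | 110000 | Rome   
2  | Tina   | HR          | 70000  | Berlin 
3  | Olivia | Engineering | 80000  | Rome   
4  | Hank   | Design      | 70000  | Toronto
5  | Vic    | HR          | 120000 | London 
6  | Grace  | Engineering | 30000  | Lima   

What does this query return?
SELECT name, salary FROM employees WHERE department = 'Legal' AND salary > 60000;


Filtering: department = 'Legal' AND salary > 60000
Matching: 0 rows

Empty result set (0 rows)


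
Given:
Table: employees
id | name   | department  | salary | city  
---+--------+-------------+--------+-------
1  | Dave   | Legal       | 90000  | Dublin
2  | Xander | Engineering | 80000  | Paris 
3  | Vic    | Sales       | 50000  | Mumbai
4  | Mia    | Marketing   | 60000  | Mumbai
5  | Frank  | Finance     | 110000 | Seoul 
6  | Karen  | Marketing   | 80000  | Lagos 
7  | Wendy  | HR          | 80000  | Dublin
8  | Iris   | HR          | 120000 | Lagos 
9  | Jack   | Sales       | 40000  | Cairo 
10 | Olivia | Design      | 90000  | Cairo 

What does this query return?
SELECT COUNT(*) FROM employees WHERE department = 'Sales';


Counting rows where department = 'Sales'
  Vic -> MATCH
  Jack -> MATCH


2


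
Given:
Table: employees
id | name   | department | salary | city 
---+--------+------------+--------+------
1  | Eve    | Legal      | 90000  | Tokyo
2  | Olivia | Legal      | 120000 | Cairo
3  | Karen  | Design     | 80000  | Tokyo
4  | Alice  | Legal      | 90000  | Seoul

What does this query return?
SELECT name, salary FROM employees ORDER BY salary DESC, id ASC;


Sorting by salary DESC, then id ASC for ties

4 rows:
Olivia, 120000
Eve, 90000
Alice, 90000
Karen, 80000


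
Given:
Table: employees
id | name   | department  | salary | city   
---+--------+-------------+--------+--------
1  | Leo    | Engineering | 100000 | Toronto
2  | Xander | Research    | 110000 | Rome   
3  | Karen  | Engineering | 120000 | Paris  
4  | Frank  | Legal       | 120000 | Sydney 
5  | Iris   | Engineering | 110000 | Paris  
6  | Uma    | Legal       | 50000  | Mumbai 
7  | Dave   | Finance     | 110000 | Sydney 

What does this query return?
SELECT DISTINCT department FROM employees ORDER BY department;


All 'department' values (row order): Engineering, Research, Engineering, Legal, Engineering, Legal, Finance
Removing duplicates leaves 4 unique value(s).

4 values:
Engineering
Finance
Legal
Research


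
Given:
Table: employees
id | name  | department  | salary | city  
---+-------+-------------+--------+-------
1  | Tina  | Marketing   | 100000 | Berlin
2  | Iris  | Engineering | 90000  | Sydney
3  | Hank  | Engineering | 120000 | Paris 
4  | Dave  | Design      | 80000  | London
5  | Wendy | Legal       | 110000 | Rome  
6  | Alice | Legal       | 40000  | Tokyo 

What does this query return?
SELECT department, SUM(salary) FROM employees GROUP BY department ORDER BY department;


Summing salary within each department:
  Design: 80000 = 80000
  Engineering: 90000 + 120000 = 210000
  Legal: 110000 + 40000 = 150000
  Marketing: 100000 = 100000


4 groups:
Design, 80000
Engineering, 210000
Legal, 150000
Marketing, 100000


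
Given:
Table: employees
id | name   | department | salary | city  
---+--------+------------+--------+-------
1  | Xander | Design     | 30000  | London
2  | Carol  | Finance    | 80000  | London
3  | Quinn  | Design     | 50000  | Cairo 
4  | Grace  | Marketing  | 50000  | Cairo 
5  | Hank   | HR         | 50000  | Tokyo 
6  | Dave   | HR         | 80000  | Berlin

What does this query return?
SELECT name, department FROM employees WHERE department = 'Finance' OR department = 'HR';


Filtering: department = 'Finance' OR 'HR'
Matching: 3 rows

3 rows:
Carol, Finance
Hank, HR
Dave, HR


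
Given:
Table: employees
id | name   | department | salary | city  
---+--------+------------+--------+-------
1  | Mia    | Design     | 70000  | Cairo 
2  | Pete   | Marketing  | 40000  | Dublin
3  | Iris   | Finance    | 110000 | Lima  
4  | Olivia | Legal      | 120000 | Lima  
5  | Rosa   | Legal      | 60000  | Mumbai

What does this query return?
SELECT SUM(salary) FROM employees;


SUM(salary) = 70000 + 40000 + 110000 + 120000 + 60000 = 400000

400000


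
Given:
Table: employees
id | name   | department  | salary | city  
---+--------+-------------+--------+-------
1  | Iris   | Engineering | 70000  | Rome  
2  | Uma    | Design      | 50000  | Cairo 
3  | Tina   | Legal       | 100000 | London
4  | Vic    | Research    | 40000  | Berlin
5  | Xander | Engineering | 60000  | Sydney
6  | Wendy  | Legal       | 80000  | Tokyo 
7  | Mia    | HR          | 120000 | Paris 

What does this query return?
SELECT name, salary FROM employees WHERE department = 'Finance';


Filtering: department = 'Finance'
Matching rows: 0

Empty result set (0 rows)


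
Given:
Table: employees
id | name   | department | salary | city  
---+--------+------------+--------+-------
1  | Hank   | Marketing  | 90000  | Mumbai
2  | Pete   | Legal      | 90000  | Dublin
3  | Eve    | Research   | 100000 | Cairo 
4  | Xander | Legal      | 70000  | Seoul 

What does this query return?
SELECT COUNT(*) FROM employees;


COUNT(*) counts all rows

4


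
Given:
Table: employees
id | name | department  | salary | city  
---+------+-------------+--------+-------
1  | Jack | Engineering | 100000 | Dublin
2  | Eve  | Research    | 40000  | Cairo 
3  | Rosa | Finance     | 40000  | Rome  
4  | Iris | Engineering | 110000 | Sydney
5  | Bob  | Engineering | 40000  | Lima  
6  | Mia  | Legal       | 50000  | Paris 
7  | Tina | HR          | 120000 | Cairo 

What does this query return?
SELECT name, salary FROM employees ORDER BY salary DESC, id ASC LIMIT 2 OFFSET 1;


Sort by salary DESC (id ASC tiebreak), then skip 1 and take 2
Rows 2 through 3

2 rows:
Iris, 110000
Jack, 100000


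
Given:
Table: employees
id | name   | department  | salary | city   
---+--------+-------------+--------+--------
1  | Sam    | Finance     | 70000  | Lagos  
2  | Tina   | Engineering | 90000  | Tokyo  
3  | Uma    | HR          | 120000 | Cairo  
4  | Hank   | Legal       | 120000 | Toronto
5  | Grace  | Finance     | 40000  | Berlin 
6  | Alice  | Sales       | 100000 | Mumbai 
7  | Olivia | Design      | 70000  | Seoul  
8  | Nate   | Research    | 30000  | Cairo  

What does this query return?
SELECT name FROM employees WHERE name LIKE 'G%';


LIKE 'G%' matches names starting with 'G'
Matching: 1

1 rows:
Grace


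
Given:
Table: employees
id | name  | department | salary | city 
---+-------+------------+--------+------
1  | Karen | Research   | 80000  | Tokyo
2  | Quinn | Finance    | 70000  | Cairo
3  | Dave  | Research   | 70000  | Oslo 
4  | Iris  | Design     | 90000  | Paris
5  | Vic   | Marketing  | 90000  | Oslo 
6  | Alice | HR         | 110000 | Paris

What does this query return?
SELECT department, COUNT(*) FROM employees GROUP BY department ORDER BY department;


Assigning each row to its department group:
  Karen -> Research
  Quinn -> Finance
  Dave -> Research
  Iris -> Design
  Vic -> Marketing
  Alice -> HR


5 groups:
Design, 1
Finance, 1
HR, 1
Marketing, 1
Research, 2


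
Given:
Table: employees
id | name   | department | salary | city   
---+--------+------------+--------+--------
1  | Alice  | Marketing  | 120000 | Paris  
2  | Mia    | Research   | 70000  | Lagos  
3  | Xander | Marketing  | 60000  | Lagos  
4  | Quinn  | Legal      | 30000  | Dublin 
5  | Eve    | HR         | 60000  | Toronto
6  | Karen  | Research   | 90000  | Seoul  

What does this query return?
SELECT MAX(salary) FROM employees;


Salaries: 120000, 70000, 60000, 30000, 60000, 90000
MAX = 120000

120000


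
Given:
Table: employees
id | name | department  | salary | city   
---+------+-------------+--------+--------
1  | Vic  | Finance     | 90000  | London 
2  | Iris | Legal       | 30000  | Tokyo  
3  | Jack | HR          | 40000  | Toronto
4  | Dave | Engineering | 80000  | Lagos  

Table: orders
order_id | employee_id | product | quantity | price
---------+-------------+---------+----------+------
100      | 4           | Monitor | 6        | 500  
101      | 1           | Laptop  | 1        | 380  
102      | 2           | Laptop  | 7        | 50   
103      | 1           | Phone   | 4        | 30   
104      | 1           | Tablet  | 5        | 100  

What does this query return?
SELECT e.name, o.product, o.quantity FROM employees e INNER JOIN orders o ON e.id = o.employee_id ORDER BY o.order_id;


Joining employees.id = orders.employee_id:
  employee Dave (id=4) -> order Monitor
  employee Vic (id=1) -> order Laptop
  employee Iris (id=2) -> order Laptop
  employee Vic (id=1) -> order Phone
  employee Vic (id=1) -> order Tablet


5 rows:
Dave, Monitor, 6
Vic, Laptop, 1
Iris, Laptop, 7
Vic, Phone, 4
Vic, Tablet, 5


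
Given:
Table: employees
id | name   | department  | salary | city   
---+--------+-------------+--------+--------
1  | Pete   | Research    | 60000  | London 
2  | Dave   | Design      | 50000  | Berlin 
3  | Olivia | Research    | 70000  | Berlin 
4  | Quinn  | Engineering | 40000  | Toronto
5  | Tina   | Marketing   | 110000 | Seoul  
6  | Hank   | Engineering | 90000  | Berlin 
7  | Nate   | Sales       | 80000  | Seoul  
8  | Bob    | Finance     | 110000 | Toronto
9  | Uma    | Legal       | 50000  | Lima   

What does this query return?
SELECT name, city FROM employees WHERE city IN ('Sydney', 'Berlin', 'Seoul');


Filtering: city IN ('Sydney', 'Berlin', 'Seoul')
Matching: 5 rows

5 rows:
Dave, Berlin
Olivia, Berlin
Tina, Seoul
Hank, Berlin
Nate, Seoul


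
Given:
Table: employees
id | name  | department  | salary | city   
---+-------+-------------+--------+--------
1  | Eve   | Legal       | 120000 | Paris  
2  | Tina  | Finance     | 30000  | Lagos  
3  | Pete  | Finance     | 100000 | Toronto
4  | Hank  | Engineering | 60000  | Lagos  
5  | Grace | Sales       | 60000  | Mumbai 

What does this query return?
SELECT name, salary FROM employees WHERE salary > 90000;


Filtering: salary > 90000
Matching: 2 rows

2 rows:
Eve, 120000
Pete, 100000


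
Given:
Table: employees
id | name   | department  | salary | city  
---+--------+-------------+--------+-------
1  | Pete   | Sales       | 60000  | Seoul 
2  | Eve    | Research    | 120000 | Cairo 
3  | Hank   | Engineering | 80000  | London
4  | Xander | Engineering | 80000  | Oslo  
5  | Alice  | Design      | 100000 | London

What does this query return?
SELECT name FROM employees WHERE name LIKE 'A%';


LIKE 'A%' matches names starting with 'A'
Matching: 1

1 rows:
Alice


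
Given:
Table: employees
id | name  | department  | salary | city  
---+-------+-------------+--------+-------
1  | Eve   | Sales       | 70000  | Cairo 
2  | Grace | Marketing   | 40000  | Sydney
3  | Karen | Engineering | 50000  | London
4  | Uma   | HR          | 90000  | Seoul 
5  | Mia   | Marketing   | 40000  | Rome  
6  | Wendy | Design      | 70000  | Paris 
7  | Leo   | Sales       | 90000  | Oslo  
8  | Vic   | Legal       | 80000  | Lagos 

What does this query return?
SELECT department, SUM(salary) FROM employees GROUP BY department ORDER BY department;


Summing salary within each department:
  Design: 70000 = 70000
  Engineering: 50000 = 50000
  HR: 90000 = 90000
  Legal: 80000 = 80000
  Marketing: 40000 + 40000 = 80000
  Sales: 70000 + 90000 = 160000


6 groups:
Design, 70000
Engineering, 50000
HR, 90000
Legal, 80000
Marketing, 80000
Sales, 160000


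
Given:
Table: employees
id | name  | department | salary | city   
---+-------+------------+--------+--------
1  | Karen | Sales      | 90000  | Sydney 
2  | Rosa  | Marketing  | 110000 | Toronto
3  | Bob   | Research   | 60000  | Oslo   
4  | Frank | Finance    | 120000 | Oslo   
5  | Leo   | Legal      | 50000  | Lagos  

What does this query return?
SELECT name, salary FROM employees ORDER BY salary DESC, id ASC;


Sorting by salary DESC, then id ASC for ties

5 rows:
Frank, 120000
Rosa, 110000
Karen, 90000
Bob, 60000
Leo, 50000


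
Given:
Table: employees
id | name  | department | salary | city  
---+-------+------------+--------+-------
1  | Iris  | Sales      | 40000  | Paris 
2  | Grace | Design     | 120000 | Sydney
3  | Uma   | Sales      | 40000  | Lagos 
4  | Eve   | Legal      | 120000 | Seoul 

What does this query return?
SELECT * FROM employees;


SELECT * returns all 4 rows with all columns

4 rows:
1, Iris, Sales, 40000, Paris
2, Grace, Design, 120000, Sydney
3, Uma, Sales, 40000, Lagos
4, Eve, Legal, 120000, Seoul


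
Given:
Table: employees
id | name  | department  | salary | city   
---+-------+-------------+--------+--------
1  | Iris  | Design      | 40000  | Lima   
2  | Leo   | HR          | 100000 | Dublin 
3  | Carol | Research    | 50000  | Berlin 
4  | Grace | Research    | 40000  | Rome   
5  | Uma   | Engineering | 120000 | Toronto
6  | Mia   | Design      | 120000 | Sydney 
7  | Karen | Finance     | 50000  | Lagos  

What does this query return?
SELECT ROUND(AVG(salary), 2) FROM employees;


SUM(salary) = 520000
COUNT = 7
ROUND(AVG, 2) = ROUND(520000 / 7, 2) = 74285.71

74285.71


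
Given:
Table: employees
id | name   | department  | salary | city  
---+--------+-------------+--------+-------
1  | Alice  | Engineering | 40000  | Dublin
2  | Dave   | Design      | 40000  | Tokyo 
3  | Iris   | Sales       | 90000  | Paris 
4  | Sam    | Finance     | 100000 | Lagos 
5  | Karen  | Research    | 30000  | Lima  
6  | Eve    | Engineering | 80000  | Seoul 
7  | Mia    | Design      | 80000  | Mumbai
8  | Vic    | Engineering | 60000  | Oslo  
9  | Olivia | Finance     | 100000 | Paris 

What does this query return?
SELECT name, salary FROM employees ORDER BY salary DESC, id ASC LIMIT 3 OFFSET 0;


Sort by salary DESC (id ASC tiebreak), then skip 0 and take 3
Rows 1 through 3

3 rows:
Sam, 100000
Olivia, 100000
Iris, 90000


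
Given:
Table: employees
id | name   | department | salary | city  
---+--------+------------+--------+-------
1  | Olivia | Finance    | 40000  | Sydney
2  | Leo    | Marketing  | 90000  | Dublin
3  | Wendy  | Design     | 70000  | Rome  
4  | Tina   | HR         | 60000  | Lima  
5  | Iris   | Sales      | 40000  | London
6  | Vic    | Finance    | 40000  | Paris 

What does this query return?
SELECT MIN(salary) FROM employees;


Salaries: 40000, 90000, 70000, 60000, 40000, 40000
MIN = 40000

40000


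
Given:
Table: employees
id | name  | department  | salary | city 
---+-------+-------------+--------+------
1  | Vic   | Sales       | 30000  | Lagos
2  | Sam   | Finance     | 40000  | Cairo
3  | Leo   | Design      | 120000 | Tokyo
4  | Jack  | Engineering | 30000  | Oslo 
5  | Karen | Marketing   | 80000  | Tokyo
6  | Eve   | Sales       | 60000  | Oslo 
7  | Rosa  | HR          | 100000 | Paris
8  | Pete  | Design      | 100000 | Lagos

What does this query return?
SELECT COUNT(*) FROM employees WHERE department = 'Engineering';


Counting rows where department = 'Engineering'
  Jack -> MATCH


1


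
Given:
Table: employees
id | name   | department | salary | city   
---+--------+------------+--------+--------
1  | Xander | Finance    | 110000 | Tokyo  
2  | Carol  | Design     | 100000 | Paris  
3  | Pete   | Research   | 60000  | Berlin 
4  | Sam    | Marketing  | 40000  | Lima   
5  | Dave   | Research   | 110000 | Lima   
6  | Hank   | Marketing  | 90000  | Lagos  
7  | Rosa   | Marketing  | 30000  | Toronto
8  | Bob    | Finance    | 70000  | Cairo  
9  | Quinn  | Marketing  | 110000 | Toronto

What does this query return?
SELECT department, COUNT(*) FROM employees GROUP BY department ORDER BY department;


Assigning each row to its department group:
  Xander -> Finance
  Carol -> Design
  Pete -> Research
  Sam -> Marketing
  Dave -> Research
  Hank -> Marketing
  Rosa -> Marketing
  Bob -> Finance
  Quinn -> Marketing


4 groups:
Design, 1
Finance, 2
Marketing, 4
Research, 2


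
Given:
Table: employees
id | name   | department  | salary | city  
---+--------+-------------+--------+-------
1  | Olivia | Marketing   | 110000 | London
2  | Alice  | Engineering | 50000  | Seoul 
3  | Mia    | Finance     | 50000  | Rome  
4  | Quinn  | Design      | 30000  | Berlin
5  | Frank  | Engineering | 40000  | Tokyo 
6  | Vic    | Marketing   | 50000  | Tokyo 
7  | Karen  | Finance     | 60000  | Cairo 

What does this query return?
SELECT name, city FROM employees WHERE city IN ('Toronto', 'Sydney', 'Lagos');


Filtering: city IN ('Toronto', 'Sydney', 'Lagos')
Matching: 0 rows

Empty result set (0 rows)


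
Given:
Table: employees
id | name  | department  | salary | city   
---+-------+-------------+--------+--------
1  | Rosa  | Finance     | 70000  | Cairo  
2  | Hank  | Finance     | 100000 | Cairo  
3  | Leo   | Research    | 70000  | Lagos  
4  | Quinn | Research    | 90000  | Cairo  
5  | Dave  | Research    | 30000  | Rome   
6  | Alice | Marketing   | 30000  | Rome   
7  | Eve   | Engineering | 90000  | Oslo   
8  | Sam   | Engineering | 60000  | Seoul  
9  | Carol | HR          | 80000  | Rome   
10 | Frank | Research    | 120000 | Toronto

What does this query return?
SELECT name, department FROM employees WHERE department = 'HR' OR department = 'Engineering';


Filtering: department = 'HR' OR 'Engineering'
Matching: 3 rows

3 rows:
Eve, Engineering
Sam, Engineering
Carol, HR


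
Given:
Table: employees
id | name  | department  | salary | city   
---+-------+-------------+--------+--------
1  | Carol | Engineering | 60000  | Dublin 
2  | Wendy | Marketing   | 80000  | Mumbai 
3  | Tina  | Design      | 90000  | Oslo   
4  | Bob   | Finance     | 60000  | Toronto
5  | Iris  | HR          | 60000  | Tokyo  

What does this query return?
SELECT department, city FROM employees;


Projecting columns: department, city

5 rows:
Engineering, Dublin
Marketing, Mumbai
Design, Oslo
Finance, Toronto
HR, Tokyo


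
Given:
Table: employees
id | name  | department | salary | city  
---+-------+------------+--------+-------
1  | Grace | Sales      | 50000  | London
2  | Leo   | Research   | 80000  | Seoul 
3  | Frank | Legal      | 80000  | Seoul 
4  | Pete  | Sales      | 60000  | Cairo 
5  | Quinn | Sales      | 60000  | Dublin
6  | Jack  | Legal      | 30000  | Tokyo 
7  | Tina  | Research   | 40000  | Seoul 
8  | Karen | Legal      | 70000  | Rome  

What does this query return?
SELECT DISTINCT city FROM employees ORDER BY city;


All 'city' values (row order): London, Seoul, Seoul, Cairo, Dublin, Tokyo, Seoul, Rome
Removing duplicates leaves 6 unique value(s).

6 values:
Cairo
Dublin
London
Rome
Seoul
Tokyo


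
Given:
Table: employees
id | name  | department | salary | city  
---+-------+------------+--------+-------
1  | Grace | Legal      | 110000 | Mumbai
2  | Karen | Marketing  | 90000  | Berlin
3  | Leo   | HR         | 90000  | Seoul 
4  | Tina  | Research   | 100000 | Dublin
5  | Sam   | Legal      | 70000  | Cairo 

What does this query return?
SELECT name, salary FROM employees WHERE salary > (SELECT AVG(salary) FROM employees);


Subquery: AVG(salary) = 92000.0
Filtering: salary > 92000.0
  Grace (110000) -> MATCH
  Tina (100000) -> MATCH


2 rows:
Grace, 110000
Tina, 100000


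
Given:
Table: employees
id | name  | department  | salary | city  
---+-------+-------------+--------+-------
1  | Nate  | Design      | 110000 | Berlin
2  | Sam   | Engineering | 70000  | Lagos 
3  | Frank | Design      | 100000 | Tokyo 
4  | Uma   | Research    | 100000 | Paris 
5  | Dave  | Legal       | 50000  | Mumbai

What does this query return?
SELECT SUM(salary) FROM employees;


SUM(salary) = 110000 + 70000 + 100000 + 100000 + 50000 = 430000

430000


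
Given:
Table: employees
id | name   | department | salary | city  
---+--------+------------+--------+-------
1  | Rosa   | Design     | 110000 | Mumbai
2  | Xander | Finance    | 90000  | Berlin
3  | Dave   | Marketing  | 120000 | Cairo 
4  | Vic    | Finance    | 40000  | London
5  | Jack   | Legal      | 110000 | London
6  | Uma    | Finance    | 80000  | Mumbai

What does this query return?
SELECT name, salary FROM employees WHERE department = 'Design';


Filtering: department = 'Design'
Matching rows: 1

1 rows:
Rosa, 110000


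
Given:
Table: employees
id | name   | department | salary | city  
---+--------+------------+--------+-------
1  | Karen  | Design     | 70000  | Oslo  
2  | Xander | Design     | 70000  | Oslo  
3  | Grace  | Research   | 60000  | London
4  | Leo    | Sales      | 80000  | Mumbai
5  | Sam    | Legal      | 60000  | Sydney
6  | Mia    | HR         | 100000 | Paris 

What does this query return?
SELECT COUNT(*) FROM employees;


COUNT(*) counts all rows

6


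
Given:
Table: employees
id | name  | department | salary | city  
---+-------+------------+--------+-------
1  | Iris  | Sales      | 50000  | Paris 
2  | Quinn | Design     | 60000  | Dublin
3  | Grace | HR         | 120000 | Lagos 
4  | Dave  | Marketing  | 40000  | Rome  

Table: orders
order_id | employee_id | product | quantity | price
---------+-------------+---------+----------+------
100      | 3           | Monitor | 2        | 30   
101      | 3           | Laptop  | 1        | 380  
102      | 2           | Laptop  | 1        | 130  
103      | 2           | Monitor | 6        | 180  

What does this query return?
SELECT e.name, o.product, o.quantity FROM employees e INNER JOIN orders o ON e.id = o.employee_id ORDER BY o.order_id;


Joining employees.id = orders.employee_id:
  employee Grace (id=3) -> order Monitor
  employee Grace (id=3) -> order Laptop
  employee Quinn (id=2) -> order Laptop
  employee Quinn (id=2) -> order Monitor


4 rows:
Grace, Monitor, 2
Grace, Laptop, 1
Quinn, Laptop, 1
Quinn, Monitor, 6


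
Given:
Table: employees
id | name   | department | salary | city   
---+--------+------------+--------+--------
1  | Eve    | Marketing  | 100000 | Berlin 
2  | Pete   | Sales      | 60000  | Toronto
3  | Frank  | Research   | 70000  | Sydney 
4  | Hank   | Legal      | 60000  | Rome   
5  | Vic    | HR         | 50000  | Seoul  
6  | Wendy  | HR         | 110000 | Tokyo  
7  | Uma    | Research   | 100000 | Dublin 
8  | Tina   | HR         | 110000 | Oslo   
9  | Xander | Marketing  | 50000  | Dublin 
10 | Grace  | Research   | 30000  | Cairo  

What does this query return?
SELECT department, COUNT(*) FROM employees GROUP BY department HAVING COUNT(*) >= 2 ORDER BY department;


Groups with count >= 2:
  HR: 3 -> PASS
  Marketing: 2 -> PASS
  Research: 3 -> PASS
  Legal: 1 -> filtered out
  Sales: 1 -> filtered out


3 groups:
HR, 3
Marketing, 2
Research, 3


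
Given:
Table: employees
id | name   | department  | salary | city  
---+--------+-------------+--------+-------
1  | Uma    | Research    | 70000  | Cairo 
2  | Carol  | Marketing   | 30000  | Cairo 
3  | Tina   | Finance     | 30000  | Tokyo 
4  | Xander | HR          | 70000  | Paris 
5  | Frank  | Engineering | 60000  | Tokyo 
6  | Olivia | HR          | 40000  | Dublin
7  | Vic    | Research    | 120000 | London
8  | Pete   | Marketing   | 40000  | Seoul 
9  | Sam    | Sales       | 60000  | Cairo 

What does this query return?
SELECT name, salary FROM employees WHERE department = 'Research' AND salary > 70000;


Filtering: department = 'Research' AND salary > 70000
Matching: 1 rows

1 rows:
Vic, 120000


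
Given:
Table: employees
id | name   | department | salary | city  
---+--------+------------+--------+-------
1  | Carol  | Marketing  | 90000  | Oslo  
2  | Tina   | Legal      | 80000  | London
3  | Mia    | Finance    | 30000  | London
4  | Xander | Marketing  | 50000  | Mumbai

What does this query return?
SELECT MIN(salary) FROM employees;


Salaries: 90000, 80000, 30000, 50000
MIN = 30000

30000


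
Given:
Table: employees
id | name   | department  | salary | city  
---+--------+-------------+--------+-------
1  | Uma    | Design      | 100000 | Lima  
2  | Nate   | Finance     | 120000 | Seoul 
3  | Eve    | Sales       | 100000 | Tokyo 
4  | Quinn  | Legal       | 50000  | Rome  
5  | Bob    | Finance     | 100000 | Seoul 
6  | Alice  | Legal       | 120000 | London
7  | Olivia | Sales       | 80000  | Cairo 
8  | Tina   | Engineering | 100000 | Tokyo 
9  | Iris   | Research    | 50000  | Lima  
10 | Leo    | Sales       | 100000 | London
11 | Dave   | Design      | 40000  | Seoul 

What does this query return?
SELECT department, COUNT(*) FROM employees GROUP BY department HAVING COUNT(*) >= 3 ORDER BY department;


Groups with count >= 3:
  Sales: 3 -> PASS
  Design: 2 -> filtered out
  Engineering: 1 -> filtered out
  Finance: 2 -> filtered out
  Legal: 2 -> filtered out
  Research: 1 -> filtered out


1 groups:
Sales, 3
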